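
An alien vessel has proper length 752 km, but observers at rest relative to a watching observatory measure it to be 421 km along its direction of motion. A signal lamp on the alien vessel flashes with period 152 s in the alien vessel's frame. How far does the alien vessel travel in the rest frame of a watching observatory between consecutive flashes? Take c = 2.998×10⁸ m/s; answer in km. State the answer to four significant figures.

γ = L₀/L = 752/421 = 1.78622.
β = √(1 − 1/γ²) = 0.8286. Lab-frame period = γτ = 1.78622×152 s = 271.51 s. Distance = βc × γτ = 0.8286 × 2.998×10⁸ m/s × 271.51 s = 6.7447×10^10 m = 6.745×10^7 km.

6.745×10^7 km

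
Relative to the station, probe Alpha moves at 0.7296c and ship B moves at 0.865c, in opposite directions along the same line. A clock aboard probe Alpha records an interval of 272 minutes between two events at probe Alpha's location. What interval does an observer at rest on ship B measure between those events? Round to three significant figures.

1290 minutes

Transform probe Alpha's velocity into ship B's frame: (0.7296 + 0.865)/(1 + 0.7296·0.865) = 1.5946/1.631104, so the relative speed is 0.97762c.
At |u| = 0.97762c, γ = (1 − 0.955741)^(−1/2) = 4.7533.
The clock on probe Alpha records proper time, so ship B measures Δt = γΔτ = 4.7533 × 272 = 1290 minutes.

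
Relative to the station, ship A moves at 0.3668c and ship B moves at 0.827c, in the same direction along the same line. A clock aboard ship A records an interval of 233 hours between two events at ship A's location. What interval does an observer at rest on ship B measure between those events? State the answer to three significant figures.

310 hours

Speed of ship A in ship B's frame: u = (v_A − v_B)/(1 − v_A v_B/c²) = (0.3668 − 0.827)/(1 − 0.3668×0.827) = −0.4602/0.6966564 = −0.66058; |u| = 0.66058c.
γ for this relative speed: γ = 1/√(1 − 0.436366) = 1.332.
The clock on ship A records proper time, so ship B measures Δt = γΔτ = 1.332 × 233 = 310 hours.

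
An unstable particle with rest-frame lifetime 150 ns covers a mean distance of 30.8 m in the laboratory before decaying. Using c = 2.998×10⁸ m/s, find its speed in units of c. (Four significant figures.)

Let x = d/(cτ) = 30.80 m / (2.998×10⁸ m/s × 1.500×10^-7 s) = 0.6849. Since d = βγcτ, x = βγ = β/√(1−β²).
Solving: β² = x²/(1+x²) = 0.469088/1.469088 = 0.319306, so β = 0.5651.

0.5651c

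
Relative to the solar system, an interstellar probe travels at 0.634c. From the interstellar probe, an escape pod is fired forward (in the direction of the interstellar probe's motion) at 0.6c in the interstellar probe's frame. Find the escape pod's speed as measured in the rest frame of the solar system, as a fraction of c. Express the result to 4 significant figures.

Relativistic velocity addition: u = (u' + v)/(1 + u'v/c²), with u' = 0.6c and v = 0.634c.
Numerator: 0.6 + 0.634 = 1.234. Denominator: 1 + (0.6)(0.634) = 1.3804.
u = 1.234/1.3804 = 0.89394, so the speed is 0.8939c.

0.8939c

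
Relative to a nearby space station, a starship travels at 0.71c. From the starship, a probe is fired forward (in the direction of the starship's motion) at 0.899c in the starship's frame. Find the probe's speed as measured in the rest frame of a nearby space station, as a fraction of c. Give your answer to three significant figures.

In units of c, u = (u' + v)/(1 + u'v) with u' = 0.899 and v = 0.71.
Numerator: 0.899 + 0.71 = 1.609. Denominator: 1 + (0.899)(0.71) = 1.63829.
u = 1.609/1.63829 = 0.98212, so the speed is 0.982c.

0.982c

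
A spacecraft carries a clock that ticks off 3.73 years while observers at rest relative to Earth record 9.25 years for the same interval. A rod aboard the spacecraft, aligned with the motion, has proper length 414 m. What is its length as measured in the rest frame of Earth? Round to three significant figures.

From Δt = γΔτ: γ = 9.25/3.73 = 2.47989.
L = L₀/γ = 414/2.47989 = 167 m.

167 m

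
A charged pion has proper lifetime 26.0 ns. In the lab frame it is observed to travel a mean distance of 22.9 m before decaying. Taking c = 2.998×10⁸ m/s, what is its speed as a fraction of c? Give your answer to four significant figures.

0.9467c

Let x = d/(cτ) = 22.90 m / (2.998×10⁸ m/s × 2.600×10^-8 s) = 2.9379. Since d = βγcτ, x = βγ = β/√(1−β²).
Solving: β² = x²/(1+x²) = 8.63126/9.63126 = 0.896171, so β = 0.9467.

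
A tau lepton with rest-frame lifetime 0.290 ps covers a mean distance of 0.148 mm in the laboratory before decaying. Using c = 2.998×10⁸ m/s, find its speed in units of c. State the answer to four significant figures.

0.8622c

Let x = d/(cτ) = 1.480×10^-4 m / (2.998×10⁸ m/s × 2.900×10^-13 s) = 1.7023. Since d = βγcτ, x = βγ = β/√(1−β²).
Solving: β² = x²/(1+x²) = 2.89783/3.89783 = 0.743447, so β = 0.8622.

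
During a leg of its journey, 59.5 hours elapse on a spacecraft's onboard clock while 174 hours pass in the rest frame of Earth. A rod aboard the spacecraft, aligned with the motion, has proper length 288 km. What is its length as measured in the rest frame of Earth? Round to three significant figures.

From Δt = γΔτ: γ = 174/59.5 = 2.92437.
The rod contracts by the same γ: 288 km / 2.92437 = 98.5 km.

98.5 km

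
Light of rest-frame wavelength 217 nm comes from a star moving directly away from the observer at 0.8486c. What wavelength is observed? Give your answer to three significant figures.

758 nm

Relativistic Doppler for wavelength: λ_obs = λ_src · √((1+β)/(1−β)).
With β = 0.8486: factor = √(1.8486/0.1514) = 3.4943.
λ_obs = 217 × 3.4943 = 758 nm.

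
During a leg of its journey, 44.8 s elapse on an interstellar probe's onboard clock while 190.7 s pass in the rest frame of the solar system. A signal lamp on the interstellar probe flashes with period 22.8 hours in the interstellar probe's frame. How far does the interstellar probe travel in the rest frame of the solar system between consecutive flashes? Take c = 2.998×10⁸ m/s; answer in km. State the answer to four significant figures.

1.018×10^11 km

The time-dilation ratio gives γ = 190.7/44.8 = 4.2567.
β = √(1 − 1/γ²) = 0.97201. Lab-frame period = γτ = 4.2567×22.8 hours = 97.053 hours. Distance = βc × γτ = 0.97201 × 2.998×10⁸ m/s × 349390.8 s = 1.0182×10^14 m = 1.018×10^11 km.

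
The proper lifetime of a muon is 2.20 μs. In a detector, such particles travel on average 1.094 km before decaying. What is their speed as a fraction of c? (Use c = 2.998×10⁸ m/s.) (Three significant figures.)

0.856c

Let x = d/(cτ) = 1094 m / (2.998×10⁸ m/s × 2.200×10^-6 s) = 1.6587. Since d = βγcτ, x = βγ = β/√(1−β²).
Solving: β² = x²/(1+x²) = 2.75129/3.75129 = 0.733425, so β = 0.856.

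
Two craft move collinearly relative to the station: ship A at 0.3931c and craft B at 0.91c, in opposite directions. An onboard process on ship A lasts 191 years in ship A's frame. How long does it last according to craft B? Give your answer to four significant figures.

680.2 years

The velocity of ship A relative to craft B is (0.3931 + 0.91)c / (1 + 0.3931×0.91) = 0.95977c; relative speed 0.95977c.
γ for this relative speed: γ = 1/√(1 − 0.921158) = 3.5614.
The clock on ship A records proper time, so craft B measures Δt = γΔτ = 3.5614 × 191 = 680.2 years.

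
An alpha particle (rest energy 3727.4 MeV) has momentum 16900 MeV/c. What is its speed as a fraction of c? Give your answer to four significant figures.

0.9765c

pc/(mc²) = 16900/3727.4 = 4.534 = βγ = β/√(1−β²).
So β² = x²/(1 + x²) with x = 4.534: x² = 20.5572, β² = 20.5572/21.5572 = 0.953612, β = 0.9765.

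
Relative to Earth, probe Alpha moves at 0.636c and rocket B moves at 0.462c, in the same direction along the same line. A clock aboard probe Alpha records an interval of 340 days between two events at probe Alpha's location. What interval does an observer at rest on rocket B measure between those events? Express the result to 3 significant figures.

351 days

The velocity of probe Alpha relative to rocket B is (0.636 − 0.462)c / (1 − 0.636×0.462) = 0.2464c; relative speed 0.2464c.
γ for this relative speed: γ = 1/√(1 − 0.060713) = 1.0318.
Probe Alpha's interval is proper; time dilation gives Δt_B = γΔτ = 1.0318 × 340 days = 351 days.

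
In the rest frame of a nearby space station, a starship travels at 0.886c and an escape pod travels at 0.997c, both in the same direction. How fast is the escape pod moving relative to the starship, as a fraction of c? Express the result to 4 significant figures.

Transform to the starship's frame: u' = (u − v)/(1 − uv/c²).
u' = (0.997 − 0.886)/(1 − 0.997×0.886) = 0.111/0.116658 = 0.9515.
Speed in the starship's frame: 0.9515c (in the same direction).

0.9515c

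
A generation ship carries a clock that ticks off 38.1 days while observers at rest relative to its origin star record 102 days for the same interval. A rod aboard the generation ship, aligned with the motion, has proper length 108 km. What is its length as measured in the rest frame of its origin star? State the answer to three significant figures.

γ = Δt/Δτ = 102/38.1 = 2.67717.
The rod contracts by the same γ: 108 km / 2.67717 = 40.3 km.

40.3 km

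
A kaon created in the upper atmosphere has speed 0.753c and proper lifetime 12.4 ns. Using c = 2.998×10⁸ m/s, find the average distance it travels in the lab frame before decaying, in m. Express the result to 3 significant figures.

4.25 m

With β = 0.753, γ = 1/√(1 − 0.753²) = 1/√0.432991 = 1.5197.
Lab-frame lifetime: Δt = γτ = 1.5197 × 12.4 ns = 18.844 ns.
Distance: d = vΔt = 0.753 × 2.998×10⁸ m/s × 1.8844×10^-8 s = 4.25 m.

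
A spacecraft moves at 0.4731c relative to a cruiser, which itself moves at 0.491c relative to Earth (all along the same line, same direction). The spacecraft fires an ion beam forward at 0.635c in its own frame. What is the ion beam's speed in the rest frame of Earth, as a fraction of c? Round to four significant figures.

Apply u = (u'+v)/(1+u'v) twice. Ion beam in the cruiser frame: (0.635+0.4731)/(1+0.635·0.4731) = 1.1081/1.3004185 = 0.85211c.
That velocity, transformed to the rest frame of Earth: (0.85211+0.491)/(1+0.85211·0.491) = 1.34311/1.41838601 = 0.94693c.

0.9469c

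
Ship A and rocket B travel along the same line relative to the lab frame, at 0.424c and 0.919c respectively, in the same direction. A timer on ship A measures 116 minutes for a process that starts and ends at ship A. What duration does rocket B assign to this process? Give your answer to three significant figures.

The velocity of ship A relative to rocket B is (0.424 − 0.919)c / (1 − 0.424×0.919) = −0.81102c; relative speed 0.81102c.
γ for this relative speed: γ = 1/√(1 − 0.657753) = 1.7093.
The clock on ship A records proper time, so rocket B measures Δt = γΔτ = 1.7093 × 116 = 198 minutes.

198 minutes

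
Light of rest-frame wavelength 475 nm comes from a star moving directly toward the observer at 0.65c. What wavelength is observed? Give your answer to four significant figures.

218.8 nm

Relativistic Doppler for wavelength: λ_obs = λ_src · √((1−β)/(1+β)).
With β = 0.65: factor = √(0.35/1.65) = 0.46057.
λ_obs = 475 × 0.46057 = 218.8 nm.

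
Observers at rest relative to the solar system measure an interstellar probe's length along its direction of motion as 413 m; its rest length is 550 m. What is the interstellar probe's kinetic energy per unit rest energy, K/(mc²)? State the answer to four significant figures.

0.3317

From L = L₀/γ: γ = 550/413 = 1.33172.
K/(mc²) = γ − 1 = 1.33172 − 1 = 0.3317.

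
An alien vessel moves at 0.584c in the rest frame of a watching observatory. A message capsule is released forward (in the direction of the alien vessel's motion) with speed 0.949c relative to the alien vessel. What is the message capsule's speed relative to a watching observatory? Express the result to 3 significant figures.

Relativistic velocity addition: u = (u' + v)/(1 + u'v/c²), with u' = 0.949c and v = 0.584c.
Numerator: 0.949 + 0.584 = 1.533. Denominator: 1 + (0.949)(0.584) = 1.554216.
u = 1.533/1.554216 = 0.98635, so the speed is 0.986c.

0.986c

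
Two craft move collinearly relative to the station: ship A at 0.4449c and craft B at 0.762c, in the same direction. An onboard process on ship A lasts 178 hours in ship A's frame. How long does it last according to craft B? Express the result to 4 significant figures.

The velocity of ship A relative to craft B is (0.4449 − 0.762)c / (1 − 0.4449×0.762) = −0.47974c; relative speed 0.47974c.
γ for this relative speed: γ = 1/√(1 − 0.23015) = 1.1397.
Ship A's interval is proper; time dilation gives Δt_B = γΔτ = 1.1397 × 178 hours = 202.9 hours.

202.9 hours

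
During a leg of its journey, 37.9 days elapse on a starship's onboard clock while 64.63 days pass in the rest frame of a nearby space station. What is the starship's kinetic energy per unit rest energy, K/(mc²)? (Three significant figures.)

From Δt = γΔτ: γ = 64.63/37.9 = 1.70528.
K/(mc²) = γ − 1 = 1.70528 − 1 = 0.705.

0.705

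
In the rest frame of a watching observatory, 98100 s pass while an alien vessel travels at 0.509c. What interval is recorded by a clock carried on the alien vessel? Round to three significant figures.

84400 s

Lorentz factor: γ = (1 − 0.259081)^(−1/2) = 1.1618.
The alien vessel's clock runs slow as seen from a watching observatory, so Δτ = Δt/γ = 98100/1.1618 = 84400 s.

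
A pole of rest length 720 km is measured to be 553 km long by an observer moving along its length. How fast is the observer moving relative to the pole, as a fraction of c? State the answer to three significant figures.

0.640c

Length contraction gives γ = L₀/L = 720/553 = 1.302.
β = √(1 − 1/γ²) = √0.4101 = 0.640.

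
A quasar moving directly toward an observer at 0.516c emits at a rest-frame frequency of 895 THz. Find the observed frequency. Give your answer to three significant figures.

Relativistic Doppler (source moving toward): f_obs = f_src · √((1+β)/(1−β)).
With β = 0.516: factor = √(1.516/0.484) = 1.7698.
f_obs = 895 × 1.7698 = 1580 THz.

1580 THz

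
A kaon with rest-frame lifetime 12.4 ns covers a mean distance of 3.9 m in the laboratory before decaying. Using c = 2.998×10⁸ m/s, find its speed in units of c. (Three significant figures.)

0.724c

Let x = d/(cτ) = 3.900 m / (2.998×10⁸ m/s × 1.240×10^-8 s) = 1.0491. Since d = βγcτ, x = βγ = β/√(1−β²).
Solving: β² = x²/(1+x²) = 1.10061/2.10061 = 0.523948, so β = 0.724.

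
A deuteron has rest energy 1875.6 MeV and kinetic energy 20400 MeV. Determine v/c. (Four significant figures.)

0.9964

γ = 1 + K/(mc²) = 1 + 20400/1875.6 = 11.877.
β = √(1 − 1/γ²) = √(1 − 0.00708902) = √0.99291098 = 0.9964.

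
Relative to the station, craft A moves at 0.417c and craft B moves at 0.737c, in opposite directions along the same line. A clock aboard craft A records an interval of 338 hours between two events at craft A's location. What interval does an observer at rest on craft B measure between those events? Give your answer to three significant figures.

The velocity of craft A relative to craft B is (0.417 + 0.737)c / (1 + 0.417×0.737) = 0.88272c; relative speed 0.88272c.
γ for this relative speed: γ = 1/√(1 − 0.779195) = 2.1281.
Craft A's interval is proper; time dilation gives Δt_B = γΔτ = 2.1281 × 338 hours = 719 hours.

719 hours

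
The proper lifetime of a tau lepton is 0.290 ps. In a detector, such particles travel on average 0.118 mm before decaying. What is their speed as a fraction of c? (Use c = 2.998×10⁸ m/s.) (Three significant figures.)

0.805c

Lab distance = (lab lifetime)·v = γτ·βc, so βγ = d/(cτ) = 1.180×10^-4/(2.998×10⁸ × 2.900×10^-13) = 1.3572.
With βγ = 1.3572: γ² = 1 + (βγ)² = 2.84199, and β = (βγ)/γ = 1.3572/1.68582 = 0.805.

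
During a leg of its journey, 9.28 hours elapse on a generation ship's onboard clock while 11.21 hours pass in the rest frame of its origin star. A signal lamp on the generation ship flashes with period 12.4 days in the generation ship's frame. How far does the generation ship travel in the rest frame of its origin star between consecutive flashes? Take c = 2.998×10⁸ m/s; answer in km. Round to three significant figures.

From Δt = γΔτ: γ = 11.21/9.28 = 1.20797.
β = √(1 − 1/γ²) = 0.56097. Lab-frame period = γτ = 1.20797×12.4 days = 14.979 days. Distance = βc × γτ = 0.56097 × 2.998×10⁸ m/s × 1294185.6 s = 2.1765×10^14 m = 2.18×10^11 km.

2.18×10^11 km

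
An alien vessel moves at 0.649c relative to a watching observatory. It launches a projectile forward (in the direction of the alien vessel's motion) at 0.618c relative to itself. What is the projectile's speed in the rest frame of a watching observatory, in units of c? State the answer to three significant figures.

0.904c

In units of c, u = (u' + v)/(1 + u'v) with u' = 0.618 and v = 0.649.
Numerator: 0.618 + 0.649 = 1.267. Denominator: 1 + (0.618)(0.649) = 1.401082.
u = 1.267/1.401082 = 0.9043, so the speed is 0.904c.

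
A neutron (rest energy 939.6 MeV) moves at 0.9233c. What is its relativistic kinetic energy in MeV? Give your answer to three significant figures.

1510 MeV

With β = 0.9233, γ = 1/√(1 − 0.9233²) = 1/√0.14751711 = 2.6036.
Kinetic energy: K = (γ − 1)mc² = (2.6036 − 1) × 939.6 MeV = 1.6036 × 939.6 = 1510 MeV.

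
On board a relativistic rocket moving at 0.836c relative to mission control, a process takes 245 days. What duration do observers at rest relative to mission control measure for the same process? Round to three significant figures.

446 days

Lorentz factor: γ = (1 − 0.698896)^(−1/2) = 1.8224.
The onboard clock measures proper time, so the interval in the rest frame of mission control is dilated: Δt = γ·Δτ = 1.8224 × 245 days = 446 days.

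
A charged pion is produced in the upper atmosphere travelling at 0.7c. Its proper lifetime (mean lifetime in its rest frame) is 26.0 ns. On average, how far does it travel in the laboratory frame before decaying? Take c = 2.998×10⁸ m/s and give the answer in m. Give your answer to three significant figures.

7.64 m

With β = 0.7, γ = 1/√(1 − 0.7²) = 1/√0.51 = 1.4003.
Lab-frame lifetime: Δt = γτ = 1.4003 × 26.0 ns = 36.408 ns.
Distance: d = vΔt = 0.7 × 2.998×10⁸ m/s × 3.6408×10^-8 s = 7.64 m.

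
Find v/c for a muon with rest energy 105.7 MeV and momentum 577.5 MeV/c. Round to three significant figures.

0.984

βγ = pc/(mc²) = 577.5/105.7 = 5.4636.
Since γ² = 1 + (βγ)² = 30.8509, γ = √30.8509 = 5.55436, and β = (βγ)/γ = 5.4636/5.55436 = 0.984.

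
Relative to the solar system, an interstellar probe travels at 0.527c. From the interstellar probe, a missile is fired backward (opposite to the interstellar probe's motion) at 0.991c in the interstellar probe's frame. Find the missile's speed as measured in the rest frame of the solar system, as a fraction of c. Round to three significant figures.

0.971c

Relativistic velocity addition: u = (u' + v)/(1 + u'v/c²), with u' = −0.991c and v = 0.527c.
Numerator: −0.991 + 0.527 = −0.464. Denominator: 1 + (−0.991)(0.527) = 0.477743.
u = −0.464/0.477743 = −0.97123, so the speed is 0.971c.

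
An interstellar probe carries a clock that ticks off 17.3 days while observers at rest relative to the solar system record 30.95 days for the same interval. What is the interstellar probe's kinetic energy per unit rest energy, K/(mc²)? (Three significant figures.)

The time-dilation ratio gives γ = 30.95/17.3 = 1.78902.
Since K = (γ−1)mc², K/(mc²) = 1.78902 − 1 = 0.789.

0.789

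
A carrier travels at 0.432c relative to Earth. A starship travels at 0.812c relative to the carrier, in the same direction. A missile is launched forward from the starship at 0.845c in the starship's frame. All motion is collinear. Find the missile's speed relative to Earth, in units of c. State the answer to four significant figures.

First combine the missile and starship (S''→S'): u₁ = (0.845 + 0.812)/(1 + 0.845×0.812) = 1.657/1.68614 = 0.98272.
Then combine with the carrier (S'→S): u = (0.98272 + 0.432)/(1 + 0.98272×0.432) = 1.41472/1.42453504 = 0.99311.

0.9931c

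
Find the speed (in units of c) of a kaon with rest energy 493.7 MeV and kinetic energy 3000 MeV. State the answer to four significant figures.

K = (γ−1)mc², so γ = 1 + 3000/493.7 = 7.0766.
Then v/c = √(1 − γ⁻²) = √(1 − 0.0199687) = √0.9800313 = 0.9900.

0.9900c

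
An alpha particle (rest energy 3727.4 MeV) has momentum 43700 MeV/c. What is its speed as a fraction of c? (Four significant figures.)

pc/(mc²) = 43700/3727.4 = 11.724 = βγ = β/√(1−β²).
So β² = x²/(1 + x²) with x = 11.724: x² = 137.452, β² = 137.452/138.452 = 0.992777, β = 0.9964.

0.9964c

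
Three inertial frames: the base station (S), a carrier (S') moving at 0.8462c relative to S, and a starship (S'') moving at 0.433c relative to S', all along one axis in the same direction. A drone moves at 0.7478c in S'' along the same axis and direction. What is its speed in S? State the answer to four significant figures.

Compose velocities in two stages. Stage 1 (into S'): u₁ = (0.7478+0.433)/(1+0.7478×0.433) = 0.89198.
Stage 2 (into S): u = (0.89198+0.8462)/(1+0.89198×0.8462) = 0.99053, so the speed is 0.9905c.

0.9905c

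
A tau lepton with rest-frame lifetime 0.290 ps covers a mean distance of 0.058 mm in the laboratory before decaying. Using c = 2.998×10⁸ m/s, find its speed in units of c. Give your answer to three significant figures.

Lab distance = (lab lifetime)·v = γτ·βc, so βγ = d/(cτ) = 5.800×10^-5/(2.998×10⁸ × 2.900×10^-13) = 0.66711.
With βγ = 0.66711: γ² = 1 + (βγ)² = 1.445036, and β = (βγ)/γ = 0.66711/1.2021 = 0.555.

0.555c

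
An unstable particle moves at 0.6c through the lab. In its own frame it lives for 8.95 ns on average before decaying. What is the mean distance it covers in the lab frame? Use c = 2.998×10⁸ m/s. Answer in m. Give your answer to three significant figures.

With β = 0.6, γ = 1/√(1 − 0.6²) = 1/√0.64 = 1.25.
Lab-frame lifetime: Δt = γτ = 1.25 × 8.95 ns = 11.188 ns.
Distance: d = vΔt = 0.6 × 2.998×10⁸ m/s × 1.1188×10^-8 s = 2.01 m.

2.01 m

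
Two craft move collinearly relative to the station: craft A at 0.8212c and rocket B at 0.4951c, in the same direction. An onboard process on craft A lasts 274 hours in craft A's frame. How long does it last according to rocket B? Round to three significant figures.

Speed of craft A in rocket B's frame: u = (v_A − v_B)/(1 − v_A v_B/c²) = (0.8212 − 0.4951)/(1 − 0.8212×0.4951) = 0.3261/0.59342388 = 0.54952; |u| = 0.54952c.
At |u| = 0.54952c, γ = (1 − 0.301972)^(−1/2) = 1.1969.
The clock on craft A records proper time, so rocket B measures Δt = γΔτ = 1.1969 × 274 = 328 hours.

328 hours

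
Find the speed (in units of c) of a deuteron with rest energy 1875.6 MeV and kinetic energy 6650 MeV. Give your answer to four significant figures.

K = (γ−1)mc², so γ = 1 + 6650/1875.6 = 4.5455.
Then v/c = √(1 − γ⁻²) = √(1 − 0.048399) = √0.951601 = 0.9755.

0.9755c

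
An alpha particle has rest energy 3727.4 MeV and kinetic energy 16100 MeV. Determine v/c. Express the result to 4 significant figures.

0.9822

γ = 1 + K/(mc²) = 1 + 16100/3727.4 = 5.3194.
β = √(1 − 1/γ²) = √(1 − 0.0353407) = √0.9646593 = 0.9822.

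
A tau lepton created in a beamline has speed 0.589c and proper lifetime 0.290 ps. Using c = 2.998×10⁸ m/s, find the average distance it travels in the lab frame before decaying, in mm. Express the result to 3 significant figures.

0.0634 mm

γ = 1/√(1 − β²) = 1/√(1 − 0.346921) = 1/√0.653079 = 1/0.808133 = 1.2374.
Lab-frame lifetime: Δt = γτ = 1.2374 × 0.290 ps = 0.35885 ps.
Distance: d = vΔt = 0.589 × 2.998×10⁸ m/s × 3.5885×10^-13 s = 6.34×10^-5 m = 0.0634 mm.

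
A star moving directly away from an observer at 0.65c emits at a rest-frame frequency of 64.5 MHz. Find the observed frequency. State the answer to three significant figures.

Relativistic Doppler (source moving away): f_obs = f_src · √((1−β)/(1+β)).
With β = 0.65: factor = √(0.35/1.65) = 0.46057.
f_obs = 64.5 × 0.46057 = 29.7 MHz.

29.7 MHz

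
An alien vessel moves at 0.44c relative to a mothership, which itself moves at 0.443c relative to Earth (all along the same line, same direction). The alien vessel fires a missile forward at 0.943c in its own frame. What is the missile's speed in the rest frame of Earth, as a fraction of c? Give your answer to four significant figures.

0.9912c

Apply u = (u'+v)/(1+u'v) twice. Missile in the mothership frame: (0.943+0.44)/(1+0.943·0.44) = 1.383/1.41492 = 0.97744c.
That velocity, transformed to the rest frame of Earth: (0.97744+0.443)/(1+0.97744·0.443) = 1.42044/1.43300592 = 0.99123c.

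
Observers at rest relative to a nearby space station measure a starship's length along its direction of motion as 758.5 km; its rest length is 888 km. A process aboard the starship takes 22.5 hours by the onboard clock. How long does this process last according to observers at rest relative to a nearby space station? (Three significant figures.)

26.3 hours

From L = L₀/γ: γ = 888/758.5 = 1.17073.
Δt = γΔτ = 1.17073 × 22.5 = 26.3 hours.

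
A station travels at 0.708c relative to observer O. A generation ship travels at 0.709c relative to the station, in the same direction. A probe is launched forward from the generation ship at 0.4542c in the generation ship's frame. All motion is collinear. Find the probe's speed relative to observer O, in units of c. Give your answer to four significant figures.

Compose velocities in two stages. Stage 1 (into S'): u₁ = (0.4542+0.709)/(1+0.4542×0.709) = 0.87986.
Stage 2 (into S): u = (0.87986+0.708)/(1+0.87986×0.708) = 0.97838, so the speed is 0.9784c.

0.9784c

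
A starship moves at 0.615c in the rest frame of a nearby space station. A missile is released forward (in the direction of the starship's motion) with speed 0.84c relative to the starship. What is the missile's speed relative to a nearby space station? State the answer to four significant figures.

In units of c, u = (u' + v)/(1 + u'v) with u' = 0.84 and v = 0.615.
Numerator: 0.84 + 0.615 = 1.455. Denominator: 1 + (0.84)(0.615) = 1.5166.
u = 1.455/1.5166 = 0.95938, so the speed is 0.9594c.

0.9594c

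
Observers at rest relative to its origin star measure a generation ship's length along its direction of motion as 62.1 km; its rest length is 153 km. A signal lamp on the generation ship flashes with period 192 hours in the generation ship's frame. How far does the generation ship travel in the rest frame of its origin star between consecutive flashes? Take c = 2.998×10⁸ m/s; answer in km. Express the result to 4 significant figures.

4.666×10^11 km

γ = L₀/L = 153/62.1 = 2.46377.
β = √(1 − 1/γ²) = 0.91393. Lab-frame period = γτ = 2.46377×192 hours = 473.04 hours. Distance = βc × γτ = 0.91393 × 2.998×10⁸ m/s × 1702944 s = 4.6660×10^14 m = 4.666×10^11 km.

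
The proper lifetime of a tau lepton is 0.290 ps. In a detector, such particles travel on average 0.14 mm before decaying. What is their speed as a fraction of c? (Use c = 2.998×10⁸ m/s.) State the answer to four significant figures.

0.8495c

Let x = d/(cτ) = 1.400×10^-4 m / (2.998×10⁸ m/s × 2.900×10^-13 s) = 1.6103. Since d = βγcτ, x = βγ = β/√(1−β²).
Solving: β² = x²/(1+x²) = 2.59307/3.59307 = 0.721686, so β = 0.8495.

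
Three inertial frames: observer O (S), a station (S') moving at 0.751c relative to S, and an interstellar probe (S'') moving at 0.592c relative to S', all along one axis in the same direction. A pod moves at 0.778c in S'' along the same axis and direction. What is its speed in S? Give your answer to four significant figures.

0.9909c

Compose velocities in two stages. Stage 1 (into S'): u₁ = (0.778+0.592)/(1+0.778×0.592) = 0.93799.
Stage 2 (into S): u = (0.93799+0.751)/(1+0.93799×0.751) = 0.99094, so the speed is 0.9909c.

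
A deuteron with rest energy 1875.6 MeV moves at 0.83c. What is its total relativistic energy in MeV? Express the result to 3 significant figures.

Lorentz factor: γ = (1 − 0.6889)^(−1/2) = 1.7929.
Total energy: E = γmc² = 1.7929 × 1875.6 MeV = 3360 MeV.

3360 MeV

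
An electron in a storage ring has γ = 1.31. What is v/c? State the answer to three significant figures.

0.646

β = √(1 − 1/γ²) = √(1 − 1/1.7161) = √0.417283 = 0.646.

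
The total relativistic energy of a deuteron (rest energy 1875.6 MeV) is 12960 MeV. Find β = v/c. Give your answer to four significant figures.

γ = E/(mc²) = 12960/1875.6 = 6.9098.
β = √(1 − 1/γ²) = √(1 − 0.0209445) = √0.9790555 = 0.9895.

0.9895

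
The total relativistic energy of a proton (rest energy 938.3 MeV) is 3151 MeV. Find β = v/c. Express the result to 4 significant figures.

Total energy E = γmc² gives γ = 3151/938.3 = 3.3582.
Hence β = √(1 − 1/γ²) = √(1 − 0.0886721) = √0.9113279 = 0.9546.

0.9546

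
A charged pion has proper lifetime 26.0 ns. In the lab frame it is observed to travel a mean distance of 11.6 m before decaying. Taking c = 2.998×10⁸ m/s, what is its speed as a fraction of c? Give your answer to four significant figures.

Lab distance = (lab lifetime)·v = γτ·βc, so βγ = d/(cτ) = 11.60/(2.998×10⁸ × 2.600×10^-8) = 1.4882.
With βγ = 1.4882: γ² = 1 + (βγ)² = 3.21474, and β = (βγ)/γ = 1.4882/1.79297 = 0.8300.

0.8300c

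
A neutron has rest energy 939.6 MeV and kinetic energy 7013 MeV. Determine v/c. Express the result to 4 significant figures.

γ = 1 + K/(mc²) = 1 + 7013/939.6 = 8.4638.
β = √(1 − 1/γ²) = √(1 − 0.0139595) = √0.9860405 = 0.9930.

0.9930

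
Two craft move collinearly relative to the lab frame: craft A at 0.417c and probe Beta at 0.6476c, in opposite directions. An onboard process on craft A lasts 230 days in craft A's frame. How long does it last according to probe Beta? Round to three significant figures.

Speed of craft A in probe Beta's frame: u = (v_A + v_B)/(1 + v_A v_B/c²) = (0.417 + 0.6476)/(1 + 0.417×0.6476) = 1.0646/1.2700492 = 0.83824; |u| = 0.83824c.
At |u| = 0.83824c, γ = (1 − 0.702646)^(−1/2) = 1.8338.
Craft A's interval is proper; time dilation gives Δt_B = γΔτ = 1.8338 × 230 days = 422 days.

422 days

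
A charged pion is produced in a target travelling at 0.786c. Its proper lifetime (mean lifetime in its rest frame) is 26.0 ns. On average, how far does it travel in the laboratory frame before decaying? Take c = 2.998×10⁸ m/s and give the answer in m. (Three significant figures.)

γ = 1/√(1 − β²) = 1/√(1 − 0.617796) = 1/√0.382204 = 1/0.618226 = 1.6175.
Lab-frame lifetime: Δt = γτ = 1.6175 × 26.0 ns = 42.055 ns.
Distance: d = vΔt = 0.786 × 2.998×10⁸ m/s × 4.2055×10^-8 s = 9.91 m.

9.91 m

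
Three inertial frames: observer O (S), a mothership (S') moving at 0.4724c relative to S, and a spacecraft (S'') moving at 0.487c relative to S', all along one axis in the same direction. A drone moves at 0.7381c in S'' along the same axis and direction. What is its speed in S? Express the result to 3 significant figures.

Apply u = (u'+v)/(1+u'v) twice. Drone in the mothership frame: (0.7381+0.487)/(1+0.7381·0.487) = 1.2251/1.3594547 = 0.90117c.
That velocity, transformed to the rest frame of observer O: (0.90117+0.4724)/(1+0.90117·0.4724) = 1.37357/1.425712708 = 0.96343c.

0.963c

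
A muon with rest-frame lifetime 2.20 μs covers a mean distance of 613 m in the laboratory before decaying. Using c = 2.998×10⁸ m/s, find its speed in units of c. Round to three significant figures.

d = βγcτ ⇒ βγ = d/(cτ) = 613.0 m / (659.56 m) = 0.92941.
β = (βγ)/√(1+(βγ)²) = 0.92941/√1.863803 = 0.681.

0.681c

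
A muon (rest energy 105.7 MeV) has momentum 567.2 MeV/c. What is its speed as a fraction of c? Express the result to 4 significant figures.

pc/(mc²) = 567.2/105.7 = 5.3661 = βγ = β/√(1−β²).
So β² = x²/(1 + x²) with x = 5.3661: x² = 28.795, β² = 28.795/29.795 = 0.966437, β = 0.9831.

0.9831c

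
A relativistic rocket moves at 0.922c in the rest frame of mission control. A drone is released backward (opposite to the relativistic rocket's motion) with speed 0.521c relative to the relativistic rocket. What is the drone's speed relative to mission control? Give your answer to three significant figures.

Relativistic velocity addition: u = (u' + v)/(1 + u'v/c²), with u' = −0.521c and v = 0.922c.
Numerator: −0.521 + 0.922 = 0.401. Denominator: 1 + (−0.521)(0.922) = 0.519638.
u = 0.401/0.519638 = 0.77169, so the speed is 0.772c.

0.772c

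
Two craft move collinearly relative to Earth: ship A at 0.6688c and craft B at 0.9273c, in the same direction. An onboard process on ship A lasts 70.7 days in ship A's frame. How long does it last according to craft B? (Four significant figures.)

Speed of ship A in craft B's frame: u = (v_A − v_B)/(1 − v_A v_B/c²) = (0.6688 − 0.9273)/(1 − 0.6688×0.9273) = −0.2585/0.37982176 = −0.68058; |u| = 0.68058c.
γ for this relative speed: γ = 1/√(1 − 0.463189) = 1.3649.
The clock on ship A records proper time, so craft B measures Δt = γΔτ = 1.3649 × 70.7 = 96.50 days.

96.50 days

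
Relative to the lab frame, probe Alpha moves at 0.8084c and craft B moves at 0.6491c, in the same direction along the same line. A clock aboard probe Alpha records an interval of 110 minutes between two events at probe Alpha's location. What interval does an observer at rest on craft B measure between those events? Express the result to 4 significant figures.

The velocity of probe Alpha relative to craft B is (0.8084 − 0.6491)c / (1 − 0.8084×0.6491) = 0.33518c; relative speed 0.33518c.
At |u| = 0.33518c, γ = (1 − 0.112346)^(−1/2) = 1.0614.
Probe Alpha's interval is proper; time dilation gives Δt_B = γΔτ = 1.0614 × 110 minutes = 116.8 minutes.

116.8 minutes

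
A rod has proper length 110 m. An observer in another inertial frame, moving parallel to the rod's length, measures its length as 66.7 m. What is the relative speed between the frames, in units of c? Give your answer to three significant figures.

0.795c

Length contraction gives γ = L₀/L = 110/66.7 = 1.6492.
β = √(1 − 1/γ²) = √0.632334 = 0.795.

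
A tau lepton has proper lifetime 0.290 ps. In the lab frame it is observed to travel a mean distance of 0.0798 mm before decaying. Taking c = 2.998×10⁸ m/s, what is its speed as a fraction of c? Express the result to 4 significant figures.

d = βγcτ ⇒ βγ = d/(cτ) = 7.980×10^-5 m / (8.6942×10^-5 m) = 0.91785.
β = (βγ)/√(1+(βγ)²) = 0.91785/√1.842449 = 0.6762.

0.6762c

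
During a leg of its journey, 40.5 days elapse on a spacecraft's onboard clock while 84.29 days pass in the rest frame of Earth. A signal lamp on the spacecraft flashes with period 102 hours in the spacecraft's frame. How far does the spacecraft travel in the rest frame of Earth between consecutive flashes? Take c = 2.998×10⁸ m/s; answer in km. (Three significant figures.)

2.01×10^11 km

γ = Δt/Δτ = 84.29/40.5 = 2.08123.
β = √(1 − 1/γ²) = 0.877. Lab-frame period = γτ = 2.08123×102 hours = 212.29 hours. Distance = βc × γτ = 0.877 × 2.998×10⁸ m/s × 764244 s = 2.0094×10^14 m = 2.01×10^11 km.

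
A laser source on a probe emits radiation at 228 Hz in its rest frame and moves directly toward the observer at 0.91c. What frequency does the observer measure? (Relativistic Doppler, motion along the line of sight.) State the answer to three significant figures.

Relativistic Doppler (source moving toward): f_obs = f_src · √((1+β)/(1−β)).
With β = 0.91: factor = √(1.91/0.09) = 4.6068.
f_obs = 228 × 4.6068 = 1050 Hz.

1050 Hz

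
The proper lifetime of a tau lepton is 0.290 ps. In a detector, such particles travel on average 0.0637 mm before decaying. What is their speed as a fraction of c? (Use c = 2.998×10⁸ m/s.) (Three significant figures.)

Lab distance = (lab lifetime)·v = γτ·βc, so βγ = d/(cτ) = 6.370×10^-5/(2.998×10⁸ × 2.900×10^-13) = 0.73267.
With βγ = 0.73267: γ² = 1 + (βγ)² = 1.536805, and β = (βγ)/γ = 0.73267/1.23968 = 0.591.

0.591c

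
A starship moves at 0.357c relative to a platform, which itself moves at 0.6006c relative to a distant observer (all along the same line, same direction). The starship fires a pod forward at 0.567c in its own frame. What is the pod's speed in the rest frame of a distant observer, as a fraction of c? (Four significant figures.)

Apply u = (u'+v)/(1+u'v) twice. Pod in the platform frame: (0.567+0.357)/(1+0.567·0.357) = 0.924/1.202419 = 0.76845c.
That velocity, transformed to the rest frame of a distant observer: (0.76845+0.6006)/(1+0.76845·0.6006) = 1.36905/1.46153107 = 0.93672c.

0.9367c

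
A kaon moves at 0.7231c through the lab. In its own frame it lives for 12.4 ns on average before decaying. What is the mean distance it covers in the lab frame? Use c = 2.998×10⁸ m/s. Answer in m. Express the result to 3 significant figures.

3.89 m

With β = 0.7231, γ = 1/√(1 − 0.7231²) = 1/√0.47712639 = 1.4477.
Lab-frame lifetime: Δt = γτ = 1.4477 × 12.4 ns = 17.951 ns.
Distance: d = vΔt = 0.7231 × 2.998×10⁸ m/s × 1.7951×10^-8 s = 3.89 m.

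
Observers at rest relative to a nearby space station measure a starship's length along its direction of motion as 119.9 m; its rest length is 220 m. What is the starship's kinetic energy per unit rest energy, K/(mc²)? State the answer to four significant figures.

From L = L₀/γ: γ = 220/119.9 = 1.83486.
K/(mc²) = γ − 1 = 1.83486 − 1 = 0.8349.

0.8349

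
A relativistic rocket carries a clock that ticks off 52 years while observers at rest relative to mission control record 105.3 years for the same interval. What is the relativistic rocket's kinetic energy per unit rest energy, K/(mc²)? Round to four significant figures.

1.025

γ = Δt/Δτ = 105.3/52 = 2.025.
K/(mc²) = γ − 1 = 2.025 − 1 = 1.025.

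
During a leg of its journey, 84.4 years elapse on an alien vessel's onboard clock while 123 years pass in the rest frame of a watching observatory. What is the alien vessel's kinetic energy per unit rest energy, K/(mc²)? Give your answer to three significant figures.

The time-dilation ratio gives γ = 123/84.4 = 1.45735.
Since K = (γ−1)mc², K/(mc²) = 1.45735 − 1 = 0.457.

0.457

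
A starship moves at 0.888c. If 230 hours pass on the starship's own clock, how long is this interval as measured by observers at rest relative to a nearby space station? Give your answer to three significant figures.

Lorentz factor: γ = (1 − 0.788544)^(−1/2) = 2.1747.
Time dilation: Δt = γ·Δτ = 2.1747 × 230 = 500 hours.

500 hours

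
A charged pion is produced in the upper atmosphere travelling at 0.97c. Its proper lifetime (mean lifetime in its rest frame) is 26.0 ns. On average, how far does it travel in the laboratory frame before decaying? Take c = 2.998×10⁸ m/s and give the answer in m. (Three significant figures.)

31.1 m

γ = 1/√(1 − β²) = 1/√(1 − 0.9409) = 1/√0.0591 = 4.1135.
Lab-frame lifetime: Δt = γτ = 4.1135 × 26.0 ns = 106.95 ns.
Distance: d = vΔt = 0.97 × 2.998×10⁸ m/s × 1.0695×10^-7 s = 31.1 m.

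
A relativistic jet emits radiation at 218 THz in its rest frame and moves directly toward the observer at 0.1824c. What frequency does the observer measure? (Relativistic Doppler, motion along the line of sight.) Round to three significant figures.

262 THz

Relativistic Doppler (source moving toward): f_obs = f_src · √((1+β)/(1−β)).
With β = 0.1824: factor = √(1.1824/0.8176) = 1.2026.
f_obs = 218 × 1.2026 = 262 THz.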